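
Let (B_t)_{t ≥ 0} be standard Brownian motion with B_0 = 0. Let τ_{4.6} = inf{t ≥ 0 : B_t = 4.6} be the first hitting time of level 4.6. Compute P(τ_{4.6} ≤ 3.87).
P(τ_{4.6} ≤ 3.87) = 2(1 − Φ(4.6/√3.87)) = 2(1 − Φ(2.3383)) ≈ 0.0194

By the reflection principle for standard BM, P(τ_b ≤ t) = 2 · P(B_t ≥ b). Since B_t ~ N(0, t), P(B_t ≥ 4.6) = 1 − Φ(4.6/√t) = 1 − Φ(4.6/√3.87) = 1 − Φ(2.3383) ≈ 0.00969. Doubling: P(τ_{4.6} ≤ 3.87) ≈ 2 · 0.00969 = 0.01938 ≈ 0.0194.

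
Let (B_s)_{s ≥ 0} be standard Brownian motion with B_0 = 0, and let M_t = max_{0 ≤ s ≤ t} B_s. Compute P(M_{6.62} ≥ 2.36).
P(M_{6.62} ≥ 2.36) = 2·P(B_{6.62} ≥ 2.36) = 2(1 − Φ(2.36/√6.62)) ≈ 0.3590

By the reflection principle for Brownian motion, P(M_t ≥ a) = 2 · P(B_t ≥ a) for a ≥ 0. Since B_t ~ N(0, t), P(B_t ≥ 2.36) = 1 − Φ(2.36/√t) = 1 − Φ(2.36/√6.62) = 1 − Φ(0.9172). So
  P(M_{6.62} ≥ 2.36) = 2(1 − Φ(0.9172)) ≈ 0.3590.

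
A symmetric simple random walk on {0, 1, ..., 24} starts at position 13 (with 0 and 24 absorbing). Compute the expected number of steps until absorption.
E[τ | X_0 = 13] = 143

Let v_k = E[τ | X_0 = k]. Boundary: v_0 = v_24 = 0. Recurrence: v_k = 1 + (v_{k-1} + v_{k+1})/2 for 1 ≤ k ≤ 23. The particular solution to v_k − (v_{k-1} + v_{k+1})/2 = 1 is v_k = −k^2. Adding homogeneous solution A + B k and matching boundaries gives v_k = k (24 − k). Substituting k = 13: v_13 = 13 · 11 = 143.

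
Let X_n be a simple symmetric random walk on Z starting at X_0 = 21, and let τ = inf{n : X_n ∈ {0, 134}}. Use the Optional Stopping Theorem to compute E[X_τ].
E[X_τ] = 21

X_n is a martingale and τ is a bounded-mean stopping time (indeed τ is finite a.s. with bounded expectation since the walk is in a bounded region). By the OST, E[X_τ] = E[X_0] = 21. Equivalently: E[X_τ] = 134 · P(hit 134 first) + 0 · P(hit 0 first) = 134 · (21/134) = 21.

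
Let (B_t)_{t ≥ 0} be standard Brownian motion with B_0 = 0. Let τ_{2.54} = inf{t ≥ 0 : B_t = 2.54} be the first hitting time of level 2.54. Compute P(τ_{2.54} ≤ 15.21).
P(τ_{2.54} ≤ 15.21) = 2(1 − Φ(2.54/√15.21)) = 2(1 − Φ(0.6513)) ≈ 0.5149

By the reflection principle for standard BM, P(τ_b ≤ t) = 2 · P(B_t ≥ b). Since B_t ~ N(0, t), P(B_t ≥ 2.54) = 1 − Φ(2.54/√t) = 1 − Φ(2.54/√15.21) = 1 − Φ(0.6513) ≈ 0.25743. Doubling: P(τ_{2.54} ≤ 15.21) ≈ 2 · 0.25743 = 0.51486 ≈ 0.5149.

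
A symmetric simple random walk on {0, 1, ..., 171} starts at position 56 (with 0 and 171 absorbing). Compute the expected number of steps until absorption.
E[τ | X_0 = 56] = 6440

Let v_k = E[τ | X_0 = k]. Boundary: v_0 = v_171 = 0. Recurrence: v_k = 1 + (v_{k-1} + v_{k+1})/2 for 1 ≤ k ≤ 170. The particular solution to v_k − (v_{k-1} + v_{k+1})/2 = 1 is v_k = −k^2. Adding homogeneous solution A + B k and matching boundaries gives v_k = k (171 − k). Substituting k = 56: v_56 = 56 · 115 = 6440.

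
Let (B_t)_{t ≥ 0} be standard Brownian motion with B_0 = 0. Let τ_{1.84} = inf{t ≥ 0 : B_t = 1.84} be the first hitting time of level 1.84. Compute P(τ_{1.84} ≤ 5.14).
P(τ_{1.84} ≤ 5.14) = 2(1 − Φ(1.84/√5.14)) = 2(1 − Φ(0.8116)) ≈ 0.4170

By the reflection principle for standard BM, P(τ_b ≤ t) = 2 · P(B_t ≥ b). Since B_t ~ N(0, t), P(B_t ≥ 1.84) = 1 − Φ(1.84/√t) = 1 − Φ(1.84/√5.14) = 1 − Φ(0.8116) ≈ 0.20851. Doubling: P(τ_{1.84} ≤ 5.14) ≈ 2 · 0.20851 = 0.41702 ≈ 0.4170.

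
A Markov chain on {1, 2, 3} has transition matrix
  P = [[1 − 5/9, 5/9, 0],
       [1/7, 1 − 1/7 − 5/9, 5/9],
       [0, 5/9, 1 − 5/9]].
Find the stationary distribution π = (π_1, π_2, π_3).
π = (9/79, 35/79, 35/79)

This is a birth-death chain on three states, which satisfies detailed balance: π_1 · P_{12} = π_2 · P_{21} and π_2 · P_{23} = π_3 · P_{32}.
From π_1 · 5/9 = π_2 · 1/7: π_2/π_1 = (5/9)/(1/7) = 35/9.
From π_2 · 5/9 = π_3 · 5/9: π_3/π_2 = (5/9)/(5/9) = 1.
Take π_1 proportional to 1; then unnormalized π = (1, 35/9, 35/9). Normalize by dividing by the sum 79/9:
  π = (9/79, 35/79, 35/79).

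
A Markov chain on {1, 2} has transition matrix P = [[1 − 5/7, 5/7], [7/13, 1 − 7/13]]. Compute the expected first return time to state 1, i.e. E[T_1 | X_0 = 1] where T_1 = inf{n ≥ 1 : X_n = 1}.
E[T_1 | X_0 = 1] = 1/π_1 = 114/49

For an irreducible recurrent Markov chain with stationary distribution π, E[T_i | X_0 = i] = 1/π_i (Kac's formula). Here π_1 = (7/13)/(5/7 + 7/13) = (7/13)/(114/91) = 49/114, so E[T_1 | X_0 = 1] = 1/π_1 = (5/7 + 7/13)/(7/13) = (114/91)/(7/13) = 114/49.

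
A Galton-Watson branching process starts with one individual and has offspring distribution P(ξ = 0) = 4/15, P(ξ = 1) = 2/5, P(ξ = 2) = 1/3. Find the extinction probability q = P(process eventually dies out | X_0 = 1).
q = 4/5

The pgf is f(s) = 4/15 + 2/5·s + 1/3·s². The extinction probability q is the smallest fixed point of f in [0, 1]. Setting s = f(s):
  1/3·s² + (2/5 − 1)·s + 4/15 = 0
  1/3·s² − (4/15 + 1/3)·s + 4/15 = 0
which factors as (s − 1)·(1/3·s − 4/15) = 0, giving roots s = 1 and s = (4/15)/(1/3) = 4/5.
Mean offspring μ = 2/5 + 2·1/3 = 16/15 > 1 (supercritical), so q < 1. The extinction probability is the smaller root: q = (4/15)/(1/3) = 4/5.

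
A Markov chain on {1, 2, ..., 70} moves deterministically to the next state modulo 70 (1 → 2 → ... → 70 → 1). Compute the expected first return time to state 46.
E[T_46 | X_0 = 46] = 70

The chain cycles deterministically, so starting at state 46 it returns in exactly 70 steps. Equivalently, the stationary distribution is uniform π_j = 1/70 for every state j, so by Kac's formula E[T_46] = 1/π_46 = 70.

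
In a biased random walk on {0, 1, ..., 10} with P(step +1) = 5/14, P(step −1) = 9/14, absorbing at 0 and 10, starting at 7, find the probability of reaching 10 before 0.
P(hit 10 before 0) = (1 − (9/5)^7) / (1 − (9/5)^10) = 147026375/869254694

Let u_k denote P(reach 10 before 0 | start at k). Boundary: u_0 = 0, u_10 = 1. Recurrence: u_k = 5/14·u_{k+1} + 9/14·u_{k-1} for 1 ≤ k ≤ 9. Try u_k = A + B·r^k with r = q/p = (9/14)/(5/14) = 9/5. Substitution satisfies the recurrence; boundary conditions give:
  u_k = (1 − r^k) / (1 − r^N) = (1 − (9/5)^7) / (1 − (9/5)^10) = 147026375/869254694.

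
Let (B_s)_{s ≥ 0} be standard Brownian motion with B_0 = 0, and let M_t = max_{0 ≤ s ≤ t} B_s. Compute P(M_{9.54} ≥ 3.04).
P(M_{9.54} ≥ 3.04) = 2·P(B_{9.54} ≥ 3.04) = 2(1 − Φ(3.04/√9.54)) ≈ 0.3250

By the reflection principle for Brownian motion, P(M_t ≥ a) = 2 · P(B_t ≥ a) for a ≥ 0. Since B_t ~ N(0, t), P(B_t ≥ 3.04) = 1 − Φ(3.04/√t) = 1 − Φ(3.04/√9.54) = 1 − Φ(0.9842). So
  P(M_{9.54} ≥ 3.04) = 2(1 − Φ(0.9842)) ≈ 0.3250.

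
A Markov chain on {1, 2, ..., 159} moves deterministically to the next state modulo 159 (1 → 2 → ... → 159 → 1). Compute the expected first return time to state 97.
E[T_97 | X_0 = 97] = 159

The chain cycles deterministically, so starting at state 97 it returns in exactly 159 steps. Equivalently, the stationary distribution is uniform π_j = 1/159 for every state j, so by Kac's formula E[T_97] = 1/π_97 = 159.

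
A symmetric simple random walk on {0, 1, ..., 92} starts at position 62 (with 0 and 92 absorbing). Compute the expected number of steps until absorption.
E[τ | X_0 = 62] = 1860

Let v_k = E[τ | X_0 = k]. Boundary: v_0 = v_92 = 0. Recurrence: v_k = 1 + (v_{k-1} + v_{k+1})/2 for 1 ≤ k ≤ 91. The particular solution to v_k − (v_{k-1} + v_{k+1})/2 = 1 is v_k = −k^2. Adding homogeneous solution A + B k and matching boundaries gives v_k = k (92 − k). Substituting k = 62: v_62 = 62 · 30 = 1860.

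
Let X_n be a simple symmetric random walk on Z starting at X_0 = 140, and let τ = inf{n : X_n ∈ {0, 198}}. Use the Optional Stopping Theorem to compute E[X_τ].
E[X_τ] = 140

X_n is a martingale and τ is a bounded-mean stopping time (indeed τ is finite a.s. with bounded expectation since the walk is in a bounded region). By the OST, E[X_τ] = E[X_0] = 140. Equivalently: E[X_τ] = 198 · P(hit 198 first) + 0 · P(hit 0 first) = 198 · (140/198) = 140.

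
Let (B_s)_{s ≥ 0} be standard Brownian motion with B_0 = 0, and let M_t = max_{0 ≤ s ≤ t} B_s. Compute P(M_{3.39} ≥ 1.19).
P(M_{3.39} ≥ 1.19) = 2·P(B_{3.39} ≥ 1.19) = 2(1 − Φ(1.19/√3.39)) ≈ 0.5181

By the reflection principle for Brownian motion, P(M_t ≥ a) = 2 · P(B_t ≥ a) for a ≥ 0. Since B_t ~ N(0, t), P(B_t ≥ 1.19) = 1 − Φ(1.19/√t) = 1 − Φ(1.19/√3.39) = 1 − Φ(0.6463). So
  P(M_{3.39} ≥ 1.19) = 2(1 − Φ(0.6463)) ≈ 0.5181.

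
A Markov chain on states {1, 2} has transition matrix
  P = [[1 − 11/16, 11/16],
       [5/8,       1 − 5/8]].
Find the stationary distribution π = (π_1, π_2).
π_1 = 10/21, π_2 = 11/21

Solve πP = π with π_1 + π_2 = 1. From πP = π: π_1 · (1 − 11/16) + π_2 · 5/8 = π_1 ⇒ π_2 · 5/8 = π_1 · 11/16 ⇒ π_2/π_1 = (11/16)/(5/8) = 11/10. Together with π_1 + π_2 = 1:
  π_1 = (5/8)/(11/16 + 5/8) = (5/8)/(21/16) = 10/21,
  π_2 = (11/16)/(11/16 + 5/8) = (11/16)/(21/16) = 11/21.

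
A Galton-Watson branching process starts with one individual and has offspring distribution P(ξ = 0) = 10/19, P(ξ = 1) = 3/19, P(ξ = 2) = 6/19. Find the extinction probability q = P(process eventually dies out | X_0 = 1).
q = 1

Mean offspring μ = 0·10/19 + 1·3/19 + 2·6/19 = 15/19 ≤ 1. For μ ≤ 1 with offspring not concentrated at 1, the Galton-Watson process goes extinct almost surely, so q = 1.
(Algebraic check: The pgf is f(s) = 10/19 + 3/19·s + 6/19·s². The extinction probability q is the smallest fixed point of f in [0, 1]. Setting s = f(s):
  6/19·s² + (3/19 − 1)·s + 10/19 = 0
  6/19·s² − (10/19 + 6/19)·s + 10/19 = 0
which factors as (s − 1)·(6/19·s − 10/19) = 0, giving roots s = 1 and s = (10/19)/(6/19) = 5/3. Since 5/3 ≥ 1, the smallest root in [0, 1] is s = 1.)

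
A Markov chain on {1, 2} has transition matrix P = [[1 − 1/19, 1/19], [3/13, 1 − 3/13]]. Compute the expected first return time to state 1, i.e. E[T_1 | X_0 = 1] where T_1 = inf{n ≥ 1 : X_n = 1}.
E[T_1 | X_0 = 1] = 1/π_1 = 70/57

For an irreducible recurrent Markov chain with stationary distribution π, E[T_i | X_0 = i] = 1/π_i (Kac's formula). Here π_1 = (3/13)/(1/19 + 3/13) = (3/13)/(70/247) = 57/70, so E[T_1 | X_0 = 1] = 1/π_1 = (1/19 + 3/13)/(3/13) = (70/247)/(3/13) = 70/57.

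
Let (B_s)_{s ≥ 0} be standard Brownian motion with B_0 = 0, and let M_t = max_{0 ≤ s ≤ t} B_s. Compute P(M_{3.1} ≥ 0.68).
P(M_{3.1} ≥ 0.68) = 2·P(B_{3.1} ≥ 0.68) = 2(1 − Φ(0.68/√3.1)) ≈ 0.6993

By the reflection principle for Brownian motion, P(M_t ≥ a) = 2 · P(B_t ≥ a) for a ≥ 0. Since B_t ~ N(0, t), P(B_t ≥ 0.68) = 1 − Φ(0.68/√t) = 1 − Φ(0.68/√3.1) = 1 − Φ(0.3862). So
  P(M_{3.1} ≥ 0.68) = 2(1 − Φ(0.3862)) ≈ 0.6993.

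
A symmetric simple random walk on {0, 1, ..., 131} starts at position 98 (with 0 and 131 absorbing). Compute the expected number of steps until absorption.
E[τ | X_0 = 98] = 3234

Let v_k = E[τ | X_0 = k]. Boundary: v_0 = v_131 = 0. Recurrence: v_k = 1 + (v_{k-1} + v_{k+1})/2 for 1 ≤ k ≤ 130. The particular solution to v_k − (v_{k-1} + v_{k+1})/2 = 1 is v_k = −k^2. Adding homogeneous solution A + B k and matching boundaries gives v_k = k (131 − k). Substituting k = 98: v_98 = 98 · 33 = 3234.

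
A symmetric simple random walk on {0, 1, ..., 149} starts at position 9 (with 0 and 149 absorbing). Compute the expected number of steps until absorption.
E[τ | X_0 = 9] = 1260

Let v_k = E[τ | X_0 = k]. Boundary: v_0 = v_149 = 0. Recurrence: v_k = 1 + (v_{k-1} + v_{k+1})/2 for 1 ≤ k ≤ 148. The particular solution to v_k − (v_{k-1} + v_{k+1})/2 = 1 is v_k = −k^2. Adding homogeneous solution A + B k and matching boundaries gives v_k = k (149 − k). Substituting k = 9: v_9 = 9 · 140 = 1260.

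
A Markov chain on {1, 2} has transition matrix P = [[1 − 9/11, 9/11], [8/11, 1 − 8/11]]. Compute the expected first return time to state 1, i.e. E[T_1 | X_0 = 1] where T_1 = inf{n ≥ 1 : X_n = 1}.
E[T_1 | X_0 = 1] = 1/π_1 = 17/8

For an irreducible recurrent Markov chain with stationary distribution π, E[T_i | X_0 = i] = 1/π_i (Kac's formula). Here π_1 = (8/11)/(9/11 + 8/11) = (8/11)/(17/11) = 8/17, so E[T_1 | X_0 = 1] = 1/π_1 = (9/11 + 8/11)/(8/11) = (17/11)/(8/11) = 17/8.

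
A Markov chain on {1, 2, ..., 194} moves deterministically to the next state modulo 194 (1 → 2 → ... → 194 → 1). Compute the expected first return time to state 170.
E[T_170 | X_0 = 170] = 194

The chain cycles deterministically, so starting at state 170 it returns in exactly 194 steps. Equivalently, the stationary distribution is uniform π_j = 1/194 for every state j, so by Kac's formula E[T_170] = 1/π_170 = 194.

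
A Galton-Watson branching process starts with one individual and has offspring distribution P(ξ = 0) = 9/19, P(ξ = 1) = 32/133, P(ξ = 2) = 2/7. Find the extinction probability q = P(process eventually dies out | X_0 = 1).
q = 1

Mean offspring μ = 0·9/19 + 1·32/133 + 2·2/7 = 108/133 ≤ 1. For μ ≤ 1 with offspring not concentrated at 1, the Galton-Watson process goes extinct almost surely, so q = 1.
(Algebraic check: The pgf is f(s) = 9/19 + 32/133·s + 2/7·s². The extinction probability q is the smallest fixed point of f in [0, 1]. Setting s = f(s):
  2/7·s² + (32/133 − 1)·s + 9/19 = 0
  2/7·s² − (9/19 + 2/7)·s + 9/19 = 0
which factors as (s − 1)·(2/7·s − 9/19) = 0, giving roots s = 1 and s = (9/19)/(2/7) = 63/38. Since 63/38 ≥ 1, the smallest root in [0, 1] is s = 1.)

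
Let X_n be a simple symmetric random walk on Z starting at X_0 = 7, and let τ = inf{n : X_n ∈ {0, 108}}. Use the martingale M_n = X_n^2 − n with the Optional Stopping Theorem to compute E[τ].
E[τ] = 707

M_n = X_n^2 − n is a martingale (since E[X_{n+1}^2 | F_n] = X_n^2 + 1). By OST (τ has finite mean in a bounded region), E[M_τ] = E[M_0] = X_0^2 − 0 = 7^2 = 49. Also E[M_τ] = E[X_τ^2] − E[τ]. The walk exits at 0 or 108, with P(hit 108 first) = 7/108, so E[X_τ^2] = 108^2 · 7/108 + 0 = 756. Thus E[τ] = E[X_τ^2] − E[M_τ] = 756 − 49 = 707 = 7(108 − 7) = 707.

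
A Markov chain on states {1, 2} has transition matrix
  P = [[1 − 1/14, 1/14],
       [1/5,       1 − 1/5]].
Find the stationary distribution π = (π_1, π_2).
π_1 = 14/19, π_2 = 5/19

Solve πP = π with π_1 + π_2 = 1. From πP = π: π_1 · (1 − 1/14) + π_2 · 1/5 = π_1 ⇒ π_2 · 1/5 = π_1 · 1/14 ⇒ π_2/π_1 = (1/14)/(1/5) = 5/14. Together with π_1 + π_2 = 1:
  π_1 = (1/5)/(1/14 + 1/5) = (1/5)/(19/70) = 14/19,
  π_2 = (1/14)/(1/14 + 1/5) = (1/14)/(19/70) = 5/19.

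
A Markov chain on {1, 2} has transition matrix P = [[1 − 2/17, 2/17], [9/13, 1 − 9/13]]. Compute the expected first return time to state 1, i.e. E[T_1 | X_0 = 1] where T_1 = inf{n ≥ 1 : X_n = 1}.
E[T_1 | X_0 = 1] = 1/π_1 = 179/153

For an irreducible recurrent Markov chain with stationary distribution π, E[T_i | X_0 = i] = 1/π_i (Kac's formula). Here π_1 = (9/13)/(2/17 + 9/13) = (9/13)/(179/221) = 153/179, so E[T_1 | X_0 = 1] = 1/π_1 = (2/17 + 9/13)/(9/13) = (179/221)/(9/13) = 179/153.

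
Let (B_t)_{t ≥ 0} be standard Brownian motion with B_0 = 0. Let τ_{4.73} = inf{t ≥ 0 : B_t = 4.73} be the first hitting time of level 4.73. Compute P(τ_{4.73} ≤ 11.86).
P(τ_{4.73} ≤ 11.86) = 2(1 − Φ(4.73/√11.86)) = 2(1 − Φ(1.3735)) ≈ 0.1696

By the reflection principle for standard BM, P(τ_b ≤ t) = 2 · P(B_t ≥ b). Since B_t ~ N(0, t), P(B_t ≥ 4.73) = 1 − Φ(4.73/√t) = 1 − Φ(4.73/√11.86) = 1 − Φ(1.3735) ≈ 0.08480. Doubling: P(τ_{4.73} ≤ 11.86) ≈ 2 · 0.08480 = 0.16960 ≈ 0.1696.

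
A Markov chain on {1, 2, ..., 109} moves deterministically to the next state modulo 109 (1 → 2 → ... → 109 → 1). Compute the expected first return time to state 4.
E[T_4 | X_0 = 4] = 109

The chain cycles deterministically, so starting at state 4 it returns in exactly 109 steps. Equivalently, the stationary distribution is uniform π_j = 1/109 for every state j, so by Kac's formula E[T_4] = 1/π_4 = 109.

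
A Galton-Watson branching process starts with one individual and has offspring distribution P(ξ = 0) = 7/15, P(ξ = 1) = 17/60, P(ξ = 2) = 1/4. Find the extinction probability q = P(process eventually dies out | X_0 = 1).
q = 1

Mean offspring μ = 0·7/15 + 1·17/60 + 2·1/4 = 47/60 ≤ 1. For μ ≤ 1 with offspring not concentrated at 1, the Galton-Watson process goes extinct almost surely, so q = 1.
(Algebraic check: The pgf is f(s) = 7/15 + 17/60·s + 1/4·s². The extinction probability q is the smallest fixed point of f in [0, 1]. Setting s = f(s):
  1/4·s² + (17/60 − 1)·s + 7/15 = 0
  1/4·s² − (7/15 + 1/4)·s + 7/15 = 0
which factors as (s − 1)·(1/4·s − 7/15) = 0, giving roots s = 1 and s = (7/15)/(1/4) = 28/15. Since 28/15 ≥ 1, the smallest root in [0, 1] is s = 1.)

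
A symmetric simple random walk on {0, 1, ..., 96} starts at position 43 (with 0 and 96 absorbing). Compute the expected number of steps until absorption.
E[τ | X_0 = 43] = 2279

Let v_k = E[τ | X_0 = k]. Boundary: v_0 = v_96 = 0. Recurrence: v_k = 1 + (v_{k-1} + v_{k+1})/2 for 1 ≤ k ≤ 95. The particular solution to v_k − (v_{k-1} + v_{k+1})/2 = 1 is v_k = −k^2. Adding homogeneous solution A + B k and matching boundaries gives v_k = k (96 − k). Substituting k = 43: v_43 = 43 · 53 = 2279.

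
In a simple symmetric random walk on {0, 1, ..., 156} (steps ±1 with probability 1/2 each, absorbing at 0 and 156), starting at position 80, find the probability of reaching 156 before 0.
P(hit 156 before 0) = 80/156 = 20/39

Let u_k = P(hit 156 before 0 | start at k). Then u_0 = 0, u_156 = 1, and u_k = u_{k-1}/2 + u_{k+1}/2 for 1 ≤ k ≤ 155. This harmonic recurrence is solved by u_k = k/156, giving u_80 = 80/156 = 20/39.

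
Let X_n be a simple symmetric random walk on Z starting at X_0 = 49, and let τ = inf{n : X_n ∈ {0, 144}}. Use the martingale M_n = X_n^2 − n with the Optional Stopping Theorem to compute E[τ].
E[τ] = 4655

M_n = X_n^2 − n is a martingale (since E[X_{n+1}^2 | F_n] = X_n^2 + 1). By OST (τ has finite mean in a bounded region), E[M_τ] = E[M_0] = X_0^2 − 0 = 49^2 = 2401. Also E[M_τ] = E[X_τ^2] − E[τ]. The walk exits at 0 or 144, with P(hit 144 first) = 49/144, so E[X_τ^2] = 144^2 · 49/144 + 0 = 7056. Thus E[τ] = E[X_τ^2] − E[M_τ] = 7056 − 2401 = 4655 = 49(144 − 49) = 4655.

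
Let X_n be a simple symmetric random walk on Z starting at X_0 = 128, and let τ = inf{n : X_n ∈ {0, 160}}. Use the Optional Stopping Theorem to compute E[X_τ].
E[X_τ] = 128

X_n is a martingale and τ is a bounded-mean stopping time (indeed τ is finite a.s. with bounded expectation since the walk is in a bounded region). By the OST, E[X_τ] = E[X_0] = 128. Equivalently: E[X_τ] = 160 · P(hit 160 first) + 0 · P(hit 0 first) = 160 · (128/160) = 128.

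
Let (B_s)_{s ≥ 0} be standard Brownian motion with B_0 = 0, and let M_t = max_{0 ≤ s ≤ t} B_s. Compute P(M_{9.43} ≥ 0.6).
P(M_{9.43} ≥ 0.6) = 2·P(B_{9.43} ≥ 0.6) = 2(1 − Φ(0.6/√9.43)) ≈ 0.8451

By the reflection principle for Brownian motion, P(M_t ≥ a) = 2 · P(B_t ≥ a) for a ≥ 0. Since B_t ~ N(0, t), P(B_t ≥ 0.6) = 1 − Φ(0.6/√t) = 1 − Φ(0.6/√9.43) = 1 − Φ(0.1954). So
  P(M_{9.43} ≥ 0.6) = 2(1 − Φ(0.1954)) ≈ 0.8451.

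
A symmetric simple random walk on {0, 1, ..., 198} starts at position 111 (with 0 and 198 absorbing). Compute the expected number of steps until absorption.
E[τ | X_0 = 111] = 9657

Let v_k = E[τ | X_0 = k]. Boundary: v_0 = v_198 = 0. Recurrence: v_k = 1 + (v_{k-1} + v_{k+1})/2 for 1 ≤ k ≤ 197. The particular solution to v_k − (v_{k-1} + v_{k+1})/2 = 1 is v_k = −k^2. Adding homogeneous solution A + B k and matching boundaries gives v_k = k (198 − k). Substituting k = 111: v_111 = 111 · 87 = 9657.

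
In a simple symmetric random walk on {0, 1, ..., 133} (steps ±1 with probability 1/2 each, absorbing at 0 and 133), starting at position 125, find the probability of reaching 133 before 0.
P(hit 133 before 0) = 125/133

Let u_k = P(hit 133 before 0 | start at k). Then u_0 = 0, u_133 = 1, and u_k = u_{k-1}/2 + u_{k+1}/2 for 1 ≤ k ≤ 132. This harmonic recurrence is solved by u_k = k/133, giving u_125 = 125/133.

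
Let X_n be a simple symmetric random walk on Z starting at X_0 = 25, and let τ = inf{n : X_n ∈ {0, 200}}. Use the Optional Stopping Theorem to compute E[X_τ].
E[X_τ] = 25

X_n is a martingale and τ is a bounded-mean stopping time (indeed τ is finite a.s. with bounded expectation since the walk is in a bounded region). By the OST, E[X_τ] = E[X_0] = 25. Equivalently: E[X_τ] = 200 · P(hit 200 first) + 0 · P(hit 0 first) = 200 · (25/200) = 25.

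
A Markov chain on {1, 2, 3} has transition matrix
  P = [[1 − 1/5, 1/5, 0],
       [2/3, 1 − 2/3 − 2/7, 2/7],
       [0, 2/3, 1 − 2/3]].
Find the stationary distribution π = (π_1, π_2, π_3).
π = (7/10, 21/100, 9/100)

This is a birth-death chain on three states, which satisfies detailed balance: π_1 · P_{12} = π_2 · P_{21} and π_2 · P_{23} = π_3 · P_{32}.
From π_1 · 1/5 = π_2 · 2/3: π_2/π_1 = (1/5)/(2/3) = 3/10.
From π_2 · 2/7 = π_3 · 2/3: π_3/π_2 = (2/7)/(2/3) = 3/7.
Take π_1 proportional to 1; then unnormalized π = (1, 3/10, 9/70). Normalize by dividing by the sum 10/7:
  π = (7/10, 21/100, 9/100).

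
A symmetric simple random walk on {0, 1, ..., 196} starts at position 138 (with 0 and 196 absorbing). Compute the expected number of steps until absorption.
E[τ | X_0 = 138] = 8004

Let v_k = E[τ | X_0 = k]. Boundary: v_0 = v_196 = 0. Recurrence: v_k = 1 + (v_{k-1} + v_{k+1})/2 for 1 ≤ k ≤ 195. The particular solution to v_k − (v_{k-1} + v_{k+1})/2 = 1 is v_k = −k^2. Adding homogeneous solution A + B k and matching boundaries gives v_k = k (196 − k). Substituting k = 138: v_138 = 138 · 58 = 8004.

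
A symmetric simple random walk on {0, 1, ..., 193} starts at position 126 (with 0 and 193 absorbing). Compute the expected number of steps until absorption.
E[τ | X_0 = 126] = 8442

Let v_k = E[τ | X_0 = k]. Boundary: v_0 = v_193 = 0. Recurrence: v_k = 1 + (v_{k-1} + v_{k+1})/2 for 1 ≤ k ≤ 192. The particular solution to v_k − (v_{k-1} + v_{k+1})/2 = 1 is v_k = −k^2. Adding homogeneous solution A + B k and matching boundaries gives v_k = k (193 − k). Substituting k = 126: v_126 = 126 · 67 = 8442.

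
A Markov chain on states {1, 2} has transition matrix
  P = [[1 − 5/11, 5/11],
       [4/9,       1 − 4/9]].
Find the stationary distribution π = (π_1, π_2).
π_1 = 44/89, π_2 = 45/89

Solve πP = π with π_1 + π_2 = 1. From πP = π: π_1 · (1 − 5/11) + π_2 · 4/9 = π_1 ⇒ π_2 · 4/9 = π_1 · 5/11 ⇒ π_2/π_1 = (5/11)/(4/9) = 45/44. Together with π_1 + π_2 = 1:
  π_1 = (4/9)/(5/11 + 4/9) = (4/9)/(89/99) = 44/89,
  π_2 = (5/11)/(5/11 + 4/9) = (5/11)/(89/99) = 45/89.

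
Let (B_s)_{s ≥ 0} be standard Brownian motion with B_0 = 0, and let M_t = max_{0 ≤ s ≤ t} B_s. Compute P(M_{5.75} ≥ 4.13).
P(M_{5.75} ≥ 4.13) = 2·P(B_{5.75} ≥ 4.13) = 2(1 − Φ(4.13/√5.75)) ≈ 0.0850

By the reflection principle for Brownian motion, P(M_t ≥ a) = 2 · P(B_t ≥ a) for a ≥ 0. Since B_t ~ N(0, t), P(B_t ≥ 4.13) = 1 − Φ(4.13/√t) = 1 − Φ(4.13/√5.75) = 1 − Φ(1.7223). So
  P(M_{5.75} ≥ 4.13) = 2(1 − Φ(1.7223)) ≈ 0.0850.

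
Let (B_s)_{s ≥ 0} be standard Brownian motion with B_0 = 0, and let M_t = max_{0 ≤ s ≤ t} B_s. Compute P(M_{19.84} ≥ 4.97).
P(M_{19.84} ≥ 4.97) = 2·P(B_{19.84} ≥ 4.97) = 2(1 − Φ(4.97/√19.84)) ≈ 0.2645

By the reflection principle for Brownian motion, P(M_t ≥ a) = 2 · P(B_t ≥ a) for a ≥ 0. Since B_t ~ N(0, t), P(B_t ≥ 4.97) = 1 − Φ(4.97/√t) = 1 − Φ(4.97/√19.84) = 1 − Φ(1.1158). So
  P(M_{19.84} ≥ 4.97) = 2(1 − Φ(1.1158)) ≈ 0.2645.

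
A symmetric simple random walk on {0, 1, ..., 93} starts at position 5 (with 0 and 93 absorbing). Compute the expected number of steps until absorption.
E[τ | X_0 = 5] = 440

Let v_k = E[τ | X_0 = k]. Boundary: v_0 = v_93 = 0. Recurrence: v_k = 1 + (v_{k-1} + v_{k+1})/2 for 1 ≤ k ≤ 92. The particular solution to v_k − (v_{k-1} + v_{k+1})/2 = 1 is v_k = −k^2. Adding homogeneous solution A + B k and matching boundaries gives v_k = k (93 − k). Substituting k = 5: v_5 = 5 · 88 = 440.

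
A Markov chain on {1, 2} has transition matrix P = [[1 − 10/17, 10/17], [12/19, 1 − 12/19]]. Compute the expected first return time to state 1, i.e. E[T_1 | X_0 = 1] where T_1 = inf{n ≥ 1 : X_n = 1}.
E[T_1 | X_0 = 1] = 1/π_1 = 197/102

For an irreducible recurrent Markov chain with stationary distribution π, E[T_i | X_0 = i] = 1/π_i (Kac's formula). Here π_1 = (12/19)/(10/17 + 12/19) = (12/19)/(394/323) = 102/197, so E[T_1 | X_0 = 1] = 1/π_1 = (10/17 + 12/19)/(12/19) = (394/323)/(12/19) = 197/102.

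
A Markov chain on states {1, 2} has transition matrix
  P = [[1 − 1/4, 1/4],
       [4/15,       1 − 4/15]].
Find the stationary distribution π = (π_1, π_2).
π_1 = 16/31, π_2 = 15/31

Solve πP = π with π_1 + π_2 = 1. From πP = π: π_1 · (1 − 1/4) + π_2 · 4/15 = π_1 ⇒ π_2 · 4/15 = π_1 · 1/4 ⇒ π_2/π_1 = (1/4)/(4/15) = 15/16. Together with π_1 + π_2 = 1:
  π_1 = (4/15)/(1/4 + 4/15) = (4/15)/(31/60) = 16/31,
  π_2 = (1/4)/(1/4 + 4/15) = (1/4)/(31/60) = 15/31.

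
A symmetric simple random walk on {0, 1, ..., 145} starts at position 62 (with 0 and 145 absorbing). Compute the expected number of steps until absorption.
E[τ | X_0 = 62] = 5146

Let v_k = E[τ | X_0 = k]. Boundary: v_0 = v_145 = 0. Recurrence: v_k = 1 + (v_{k-1} + v_{k+1})/2 for 1 ≤ k ≤ 144. The particular solution to v_k − (v_{k-1} + v_{k+1})/2 = 1 is v_k = −k^2. Adding homogeneous solution A + B k and matching boundaries gives v_k = k (145 − k). Substituting k = 62: v_62 = 62 · 83 = 5146.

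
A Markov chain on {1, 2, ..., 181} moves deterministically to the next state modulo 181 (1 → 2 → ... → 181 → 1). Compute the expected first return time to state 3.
E[T_3 | X_0 = 3] = 181

The chain cycles deterministically, so starting at state 3 it returns in exactly 181 steps. Equivalently, the stationary distribution is uniform π_j = 1/181 for every state j, so by Kac's formula E[T_3] = 1/π_3 = 181.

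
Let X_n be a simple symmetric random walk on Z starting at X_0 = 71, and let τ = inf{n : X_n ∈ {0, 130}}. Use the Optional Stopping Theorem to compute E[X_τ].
E[X_τ] = 71

X_n is a martingale and τ is a bounded-mean stopping time (indeed τ is finite a.s. with bounded expectation since the walk is in a bounded region). By the OST, E[X_τ] = E[X_0] = 71. Equivalently: E[X_τ] = 130 · P(hit 130 first) + 0 · P(hit 0 first) = 130 · (71/130) = 71.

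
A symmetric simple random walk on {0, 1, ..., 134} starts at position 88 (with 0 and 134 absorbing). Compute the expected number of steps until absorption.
E[τ | X_0 = 88] = 4048

Let v_k = E[τ | X_0 = k]. Boundary: v_0 = v_134 = 0. Recurrence: v_k = 1 + (v_{k-1} + v_{k+1})/2 for 1 ≤ k ≤ 133. The particular solution to v_k − (v_{k-1} + v_{k+1})/2 = 1 is v_k = −k^2. Adding homogeneous solution A + B k and matching boundaries gives v_k = k (134 − k). Substituting k = 88: v_88 = 88 · 46 = 4048.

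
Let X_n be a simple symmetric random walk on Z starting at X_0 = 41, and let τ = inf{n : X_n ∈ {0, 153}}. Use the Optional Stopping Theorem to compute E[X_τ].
E[X_τ] = 41

X_n is a martingale and τ is a bounded-mean stopping time (indeed τ is finite a.s. with bounded expectation since the walk is in a bounded region). By the OST, E[X_τ] = E[X_0] = 41. Equivalently: E[X_τ] = 153 · P(hit 153 first) + 0 · P(hit 0 first) = 153 · (41/153) = 41.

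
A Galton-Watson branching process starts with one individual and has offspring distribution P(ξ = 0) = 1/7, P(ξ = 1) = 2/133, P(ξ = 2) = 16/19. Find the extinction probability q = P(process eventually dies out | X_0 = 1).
q = 19/112

The pgf is f(s) = 1/7 + 2/133·s + 16/19·s². The extinction probability q is the smallest fixed point of f in [0, 1]. Setting s = f(s):
  16/19·s² + (2/133 − 1)·s + 1/7 = 0
  16/19·s² − (1/7 + 16/19)·s + 1/7 = 0
which factors as (s − 1)·(16/19·s − 1/7) = 0, giving roots s = 1 and s = (1/7)/(16/19) = 19/112.
Mean offspring μ = 2/133 + 2·16/19 = 226/133 > 1 (supercritical), so q < 1. The extinction probability is the smaller root: q = (1/7)/(16/19) = 19/112.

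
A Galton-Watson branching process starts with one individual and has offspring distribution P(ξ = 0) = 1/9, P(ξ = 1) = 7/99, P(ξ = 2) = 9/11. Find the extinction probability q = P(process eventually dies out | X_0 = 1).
q = 11/81

The pgf is f(s) = 1/9 + 7/99·s + 9/11·s². The extinction probability q is the smallest fixed point of f in [0, 1]. Setting s = f(s):
  9/11·s² + (7/99 − 1)·s + 1/9 = 0
  9/11·s² − (1/9 + 9/11)·s + 1/9 = 0
which factors as (s − 1)·(9/11·s − 1/9) = 0, giving roots s = 1 and s = (1/9)/(9/11) = 11/81.
Mean offspring μ = 7/99 + 2·9/11 = 169/99 > 1 (supercritical), so q < 1. The extinction probability is the smaller root: q = (1/9)/(9/11) = 11/81.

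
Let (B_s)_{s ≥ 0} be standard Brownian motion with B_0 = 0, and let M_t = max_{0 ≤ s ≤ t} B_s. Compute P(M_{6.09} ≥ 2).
P(M_{6.09} ≥ 2) = 2·P(B_{6.09} ≥ 2) = 2(1 − Φ(2/√6.09)) ≈ 0.4177

By the reflection principle for Brownian motion, P(M_t ≥ a) = 2 · P(B_t ≥ a) for a ≥ 0. Since B_t ~ N(0, t), P(B_t ≥ 2) = 1 − Φ(2/√t) = 1 − Φ(2/√6.09) = 1 − Φ(0.8104). So
  P(M_{6.09} ≥ 2) = 2(1 − Φ(0.8104)) ≈ 0.4177.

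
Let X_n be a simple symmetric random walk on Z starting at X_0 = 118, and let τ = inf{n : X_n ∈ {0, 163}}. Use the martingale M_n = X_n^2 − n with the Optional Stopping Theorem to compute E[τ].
E[τ] = 5310

M_n = X_n^2 − n is a martingale (since E[X_{n+1}^2 | F_n] = X_n^2 + 1). By OST (τ has finite mean in a bounded region), E[M_τ] = E[M_0] = X_0^2 − 0 = 118^2 = 13924. Also E[M_τ] = E[X_τ^2] − E[τ]. The walk exits at 0 or 163, with P(hit 163 first) = 118/163, so E[X_τ^2] = 163^2 · 118/163 + 0 = 19234. Thus E[τ] = E[X_τ^2] − E[M_τ] = 19234 − 13924 = 5310 = 118(163 − 118) = 5310.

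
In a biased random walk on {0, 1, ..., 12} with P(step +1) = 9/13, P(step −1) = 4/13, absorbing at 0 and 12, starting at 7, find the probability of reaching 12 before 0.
P(hit 12 before 0) = (1 − (4/9)^7) / (1 − (4/9)^12) = 56292415533/56482551853

Let u_k denote P(reach 12 before 0 | start at k). Boundary: u_0 = 0, u_12 = 1. Recurrence: u_k = 9/13·u_{k+1} + 4/13·u_{k-1} for 1 ≤ k ≤ 11. Try u_k = A + B·r^k with r = q/p = (4/13)/(9/13) = 4/9. Substitution satisfies the recurrence; boundary conditions give:
  u_k = (1 − r^k) / (1 − r^N) = (1 − (4/9)^7) / (1 − (4/9)^12) = 56292415533/56482551853.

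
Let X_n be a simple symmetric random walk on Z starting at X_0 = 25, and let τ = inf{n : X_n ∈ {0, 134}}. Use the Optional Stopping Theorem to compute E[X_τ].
E[X_τ] = 25

X_n is a martingale and τ is a bounded-mean stopping time (indeed τ is finite a.s. with bounded expectation since the walk is in a bounded region). By the OST, E[X_τ] = E[X_0] = 25. Equivalently: E[X_τ] = 134 · P(hit 134 first) + 0 · P(hit 0 first) = 134 · (25/134) = 25.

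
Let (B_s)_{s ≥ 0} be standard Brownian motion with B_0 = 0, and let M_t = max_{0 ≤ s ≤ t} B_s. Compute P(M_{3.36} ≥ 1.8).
P(M_{3.36} ≥ 1.8) = 2·P(B_{3.36} ≥ 1.8) = 2(1 − Φ(1.8/√3.36)) ≈ 0.3261

By the reflection principle for Brownian motion, P(M_t ≥ a) = 2 · P(B_t ≥ a) for a ≥ 0. Since B_t ~ N(0, t), P(B_t ≥ 1.8) = 1 − Φ(1.8/√t) = 1 − Φ(1.8/√3.36) = 1 − Φ(0.9820). So
  P(M_{3.36} ≥ 1.8) = 2(1 − Φ(0.9820)) ≈ 0.3261.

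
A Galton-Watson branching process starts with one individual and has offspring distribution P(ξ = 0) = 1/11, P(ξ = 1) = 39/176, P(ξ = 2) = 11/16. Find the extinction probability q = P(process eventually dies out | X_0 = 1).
q = 16/121

The pgf is f(s) = 1/11 + 39/176·s + 11/16·s². The extinction probability q is the smallest fixed point of f in [0, 1]. Setting s = f(s):
  11/16·s² + (39/176 − 1)·s + 1/11 = 0
  11/16·s² − (1/11 + 11/16)·s + 1/11 = 0
which factors as (s − 1)·(11/16·s − 1/11) = 0, giving roots s = 1 and s = (1/11)/(11/16) = 16/121.
Mean offspring μ = 39/176 + 2·11/16 = 281/176 > 1 (supercritical), so q < 1. The extinction probability is the smaller root: q = (1/11)/(11/16) = 16/121.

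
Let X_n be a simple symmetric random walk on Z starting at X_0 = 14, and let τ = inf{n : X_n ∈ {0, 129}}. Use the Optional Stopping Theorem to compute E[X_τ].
E[X_τ] = 14

X_n is a martingale and τ is a bounded-mean stopping time (indeed τ is finite a.s. with bounded expectation since the walk is in a bounded region). By the OST, E[X_τ] = E[X_0] = 14. Equivalently: E[X_τ] = 129 · P(hit 129 first) + 0 · P(hit 0 first) = 129 · (14/129) = 14.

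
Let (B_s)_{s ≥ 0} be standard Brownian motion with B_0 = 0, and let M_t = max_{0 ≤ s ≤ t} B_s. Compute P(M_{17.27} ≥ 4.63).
P(M_{17.27} ≥ 4.63) = 2·P(B_{17.27} ≥ 4.63) = 2(1 − Φ(4.63/√17.27)) ≈ 0.2652

By the reflection principle for Brownian motion, P(M_t ≥ a) = 2 · P(B_t ≥ a) for a ≥ 0. Since B_t ~ N(0, t), P(B_t ≥ 4.63) = 1 − Φ(4.63/√t) = 1 − Φ(4.63/√17.27) = 1 − Φ(1.1141). So
  P(M_{17.27} ≥ 4.63) = 2(1 − Φ(1.1141)) ≈ 0.2652.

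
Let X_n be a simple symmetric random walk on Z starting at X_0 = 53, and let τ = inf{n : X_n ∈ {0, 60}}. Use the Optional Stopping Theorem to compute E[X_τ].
E[X_τ] = 53

X_n is a martingale and τ is a bounded-mean stopping time (indeed τ is finite a.s. with bounded expectation since the walk is in a bounded region). By the OST, E[X_τ] = E[X_0] = 53. Equivalently: E[X_τ] = 60 · P(hit 60 first) + 0 · P(hit 0 first) = 60 · (53/60) = 53.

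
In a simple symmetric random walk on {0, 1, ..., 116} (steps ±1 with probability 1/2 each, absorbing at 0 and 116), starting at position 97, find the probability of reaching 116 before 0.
P(hit 116 before 0) = 97/116

Let u_k = P(hit 116 before 0 | start at k). Then u_0 = 0, u_116 = 1, and u_k = u_{k-1}/2 + u_{k+1}/2 for 1 ≤ k ≤ 115. This harmonic recurrence is solved by u_k = k/116, giving u_97 = 97/116.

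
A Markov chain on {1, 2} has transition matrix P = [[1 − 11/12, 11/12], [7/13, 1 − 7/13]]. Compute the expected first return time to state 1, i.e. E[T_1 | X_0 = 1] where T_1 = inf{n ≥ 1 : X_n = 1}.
E[T_1 | X_0 = 1] = 1/π_1 = 227/84

For an irreducible recurrent Markov chain with stationary distribution π, E[T_i | X_0 = i] = 1/π_i (Kac's formula). Here π_1 = (7/13)/(11/12 + 7/13) = (7/13)/(227/156) = 84/227, so E[T_1 | X_0 = 1] = 1/π_1 = (11/12 + 7/13)/(7/13) = (227/156)/(7/13) = 227/84.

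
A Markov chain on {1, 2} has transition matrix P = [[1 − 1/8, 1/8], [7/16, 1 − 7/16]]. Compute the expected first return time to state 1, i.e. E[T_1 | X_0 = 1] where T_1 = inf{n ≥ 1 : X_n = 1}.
E[T_1 | X_0 = 1] = 1/π_1 = 9/7

For an irreducible recurrent Markov chain with stationary distribution π, E[T_i | X_0 = i] = 1/π_i (Kac's formula). Here π_1 = (7/16)/(1/8 + 7/16) = (7/16)/(9/16) = 7/9, so E[T_1 | X_0 = 1] = 1/π_1 = (1/8 + 7/16)/(7/16) = (9/16)/(7/16) = 9/7.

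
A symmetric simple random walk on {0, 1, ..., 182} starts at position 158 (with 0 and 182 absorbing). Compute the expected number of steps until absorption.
E[τ | X_0 = 158] = 3792

Let v_k = E[τ | X_0 = k]. Boundary: v_0 = v_182 = 0. Recurrence: v_k = 1 + (v_{k-1} + v_{k+1})/2 for 1 ≤ k ≤ 181. The particular solution to v_k − (v_{k-1} + v_{k+1})/2 = 1 is v_k = −k^2. Adding homogeneous solution A + B k and matching boundaries gives v_k = k (182 − k). Substituting k = 158: v_158 = 158 · 24 = 3792.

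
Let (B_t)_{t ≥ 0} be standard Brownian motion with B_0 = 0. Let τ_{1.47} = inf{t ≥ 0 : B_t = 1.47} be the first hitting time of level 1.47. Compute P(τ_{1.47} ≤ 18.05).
P(τ_{1.47} ≤ 18.05) = 2(1 − Φ(1.47/√18.05)) = 2(1 − Φ(0.3460)) ≈ 0.7293

By the reflection principle for standard BM, P(τ_b ≤ t) = 2 · P(B_t ≥ b). Since B_t ~ N(0, t), P(B_t ≥ 1.47) = 1 − Φ(1.47/√t) = 1 − Φ(1.47/√18.05) = 1 − Φ(0.3460) ≈ 0.36467. Doubling: P(τ_{1.47} ≤ 18.05) ≈ 2 · 0.36467 = 0.72934 ≈ 0.7293.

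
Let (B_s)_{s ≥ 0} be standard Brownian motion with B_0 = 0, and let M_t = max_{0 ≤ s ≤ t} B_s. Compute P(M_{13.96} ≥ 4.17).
P(M_{13.96} ≥ 4.17) = 2·P(B_{13.96} ≥ 4.17) = 2(1 − Φ(4.17/√13.96)) ≈ 0.2644

By the reflection principle for Brownian motion, P(M_t ≥ a) = 2 · P(B_t ≥ a) for a ≥ 0. Since B_t ~ N(0, t), P(B_t ≥ 4.17) = 1 − Φ(4.17/√t) = 1 − Φ(4.17/√13.96) = 1 − Φ(1.1161). So
  P(M_{13.96} ≥ 4.17) = 2(1 − Φ(1.1161)) ≈ 0.2644.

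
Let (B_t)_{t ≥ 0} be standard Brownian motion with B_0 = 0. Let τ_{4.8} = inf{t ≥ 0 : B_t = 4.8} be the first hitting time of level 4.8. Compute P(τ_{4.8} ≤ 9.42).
P(τ_{4.8} ≤ 9.42) = 2(1 − Φ(4.8/√9.42)) = 2(1 − Φ(1.5639)) ≈ 0.1178

By the reflection principle for standard BM, P(τ_b ≤ t) = 2 · P(B_t ≥ b). Since B_t ~ N(0, t), P(B_t ≥ 4.8) = 1 − Φ(4.8/√t) = 1 − Φ(4.8/√9.42) = 1 − Φ(1.5639) ≈ 0.05892. Doubling: P(τ_{4.8} ≤ 9.42) ≈ 2 · 0.05892 = 0.11784 ≈ 0.1178.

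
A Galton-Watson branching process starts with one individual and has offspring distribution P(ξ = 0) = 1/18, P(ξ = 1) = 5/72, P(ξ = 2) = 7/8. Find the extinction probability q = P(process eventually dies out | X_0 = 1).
q = 4/63

The pgf is f(s) = 1/18 + 5/72·s + 7/8·s². The extinction probability q is the smallest fixed point of f in [0, 1]. Setting s = f(s):
  7/8·s² + (5/72 − 1)·s + 1/18 = 0
  7/8·s² − (1/18 + 7/8)·s + 1/18 = 0
which factors as (s − 1)·(7/8·s − 1/18) = 0, giving roots s = 1 and s = (1/18)/(7/8) = 4/63.
Mean offspring μ = 5/72 + 2·7/8 = 131/72 > 1 (supercritical), so q < 1. The extinction probability is the smaller root: q = (1/18)/(7/8) = 4/63.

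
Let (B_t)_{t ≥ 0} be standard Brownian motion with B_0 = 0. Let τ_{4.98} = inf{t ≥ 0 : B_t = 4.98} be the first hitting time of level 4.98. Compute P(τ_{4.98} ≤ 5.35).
P(τ_{4.98} ≤ 5.35) = 2(1 − Φ(4.98/√5.35)) = 2(1 − Φ(2.1530)) ≈ 0.0313

By the reflection principle for standard BM, P(τ_b ≤ t) = 2 · P(B_t ≥ b). Since B_t ~ N(0, t), P(B_t ≥ 4.98) = 1 − Φ(4.98/√t) = 1 − Φ(4.98/√5.35) = 1 − Φ(2.1530) ≈ 0.01566. Doubling: P(τ_{4.98} ≤ 5.35) ≈ 2 · 0.01566 = 0.03132 ≈ 0.0313.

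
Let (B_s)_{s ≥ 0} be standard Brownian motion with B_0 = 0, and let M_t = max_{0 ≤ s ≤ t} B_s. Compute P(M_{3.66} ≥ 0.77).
P(M_{3.66} ≥ 0.77) = 2·P(B_{3.66} ≥ 0.77) = 2(1 − Φ(0.77/√3.66)) ≈ 0.6873

By the reflection principle for Brownian motion, P(M_t ≥ a) = 2 · P(B_t ≥ a) for a ≥ 0. Since B_t ~ N(0, t), P(B_t ≥ 0.77) = 1 − Φ(0.77/√t) = 1 − Φ(0.77/√3.66) = 1 − Φ(0.4025). So
  P(M_{3.66} ≥ 0.77) = 2(1 − Φ(0.4025)) ≈ 0.6873.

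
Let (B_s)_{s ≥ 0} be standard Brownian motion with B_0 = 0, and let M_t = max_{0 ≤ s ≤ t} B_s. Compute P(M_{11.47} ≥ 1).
P(M_{11.47} ≥ 1) = 2·P(B_{11.47} ≥ 1) = 2(1 − Φ(1/√11.47)) ≈ 0.7678

By the reflection principle for Brownian motion, P(M_t ≥ a) = 2 · P(B_t ≥ a) for a ≥ 0. Since B_t ~ N(0, t), P(B_t ≥ 1) = 1 − Φ(1/√t) = 1 − Φ(1/√11.47) = 1 − Φ(0.2953). So
  P(M_{11.47} ≥ 1) = 2(1 − Φ(0.2953)) ≈ 0.7678.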